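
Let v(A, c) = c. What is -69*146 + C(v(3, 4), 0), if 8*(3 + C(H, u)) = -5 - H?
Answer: -80625/8 ≈ -10078.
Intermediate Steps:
C(H, u) = -29/8 - H/8 (C(H, u) = -3 + (-5 - H)/8 = -3 + (-5/8 - H/8) = -29/8 - H/8)
-69*146 + C(v(3, 4), 0) = -69*146 + (-29/8 - ⅛*4) = -10074 + (-29/8 - ½) = -10074 - 33/8 = -80625/8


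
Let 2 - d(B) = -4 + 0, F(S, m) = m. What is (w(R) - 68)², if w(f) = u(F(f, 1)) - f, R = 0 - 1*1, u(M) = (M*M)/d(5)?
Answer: 160801/36 ≈ 4466.7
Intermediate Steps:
d(B) = 6 (d(B) = 2 - (-4 + 0) = 2 - 1*(-4) = 2 + 4 = 6)
u(M) = M²/6 (u(M) = (M*M)/6 = M²*(⅙) = M²/6)
R = -1 (R = 0 - 1 = -1)
w(f) = ⅙ - f (w(f) = (⅙)*1² - f = (⅙)*1 - f = ⅙ - f)
(w(R) - 68)² = ((⅙ - 1*(-1)) - 68)² = ((⅙ + 1) - 68)² = (7/6 - 68)² = (-401/6)² = 160801/36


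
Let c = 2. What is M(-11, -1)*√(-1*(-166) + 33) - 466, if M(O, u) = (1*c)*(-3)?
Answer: -466 - 6*√199 ≈ -550.64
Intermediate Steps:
M(O, u) = -6 (M(O, u) = (1*2)*(-3) = 2*(-3) = -6)
M(-11, -1)*√(-1*(-166) + 33) - 466 = -6*√(-1*(-166) + 33) - 466 = -6*√(166 + 33) - 466 = -6*√199 - 466 = -466 - 6*√199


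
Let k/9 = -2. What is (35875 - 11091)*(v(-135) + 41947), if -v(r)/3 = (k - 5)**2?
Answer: 1000282240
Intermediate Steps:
k = -18 (k = 9*(-2) = -18)
v(r) = -1587 (v(r) = -3*(-18 - 5)**2 = -3*(-23)**2 = -3*529 = -1587)
(35875 - 11091)*(v(-135) + 41947) = (35875 - 11091)*(-1587 + 41947) = 24784*40360 = 1000282240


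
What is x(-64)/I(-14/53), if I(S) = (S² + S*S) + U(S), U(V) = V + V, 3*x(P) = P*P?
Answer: -2876416/819 ≈ -3512.1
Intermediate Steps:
x(P) = P²/3 (x(P) = (P*P)/3 = P²/3)
U(V) = 2*V
I(S) = 2*S + 2*S² (I(S) = (S² + S*S) + 2*S = (S² + S²) + 2*S = 2*S² + 2*S = 2*S + 2*S²)
x(-64)/I(-14/53) = ((⅓)*(-64)²)/((2*(-14/53)*(1 - 14/53))) = ((⅓)*4096)/((2*(-14*1/53)*(1 - 14*1/53))) = 4096/(3*((2*(-14/53)*(1 - 14/53)))) = 4096/(3*((2*(-14/53)*(39/53)))) = 4096/(3*(-1092/2809)) = (4096/3)*(-2809/1092) = -2876416/819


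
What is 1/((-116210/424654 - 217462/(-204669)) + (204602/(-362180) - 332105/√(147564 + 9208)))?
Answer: -38823593552129580941677985470671255/121973725886595436310203155156325009263892 - 734549221362833605991807617915308375*√39193/121973725886595436310203155156325009263892 ≈ -0.0011925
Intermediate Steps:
1/((-116210/424654 - 217462/(-204669)) + (204602/(-362180) - 332105/√(147564 + 9208))) = 1/((-116210*1/424654 - 217462*(-1/204669)) + (204602*(-1/362180) - 332105*√39193/78386)) = 1/((-58105/212327 + 217462/204669) + (-102301/181090 - 332105*√39193/78386)) = 1/(34280761829/43456754763 + (-102301/181090 - 332105*√39193/78386)) = 1/(1762233690603947/7869583720031670 - 332105*√39193/78386)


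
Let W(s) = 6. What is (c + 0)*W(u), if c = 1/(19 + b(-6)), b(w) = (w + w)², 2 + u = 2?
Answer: 6/163 ≈ 0.036810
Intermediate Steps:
u = 0 (u = -2 + 2 = 0)
b(w) = 4*w² (b(w) = (2*w)² = 4*w²)
c = 1/163 (c = 1/(19 + 4*(-6)²) = 1/(19 + 4*36) = 1/(19 + 144) = 1/163 ≈ 0.0061350)
(c + 0)*W(u) = (1/163 + 0)*6 = (1/163)*6 = 6/163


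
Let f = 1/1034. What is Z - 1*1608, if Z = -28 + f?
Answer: -1691623/1034 ≈ -1636.0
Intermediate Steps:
f = 1/1034 ≈ 0.00096712
Z = -28951/1034 (Z = -28 + 1/1034 = -28951/1034 ≈ -27.999)
Z - 1*1608 = -28951/1034 - 1*1608 = -28951/1034 - 1608 = -1691623/1034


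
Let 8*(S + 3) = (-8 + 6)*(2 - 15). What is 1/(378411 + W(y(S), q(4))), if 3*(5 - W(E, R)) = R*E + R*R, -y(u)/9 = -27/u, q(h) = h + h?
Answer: 3/1127408 ≈ 2.6610e-6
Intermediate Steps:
S = 1/4 (S = -3 + ((-8 + 6)*(2 - 15))/8 = -3 + (-2*(-13))/8 = -3 + (1/8)*26 = -3 + 13/4 = 1/4 ≈ 0.25000)
q(h) = 2*h
y(u) = 243/u (y(u) = -(-243)/u = 243/u)
W(E, R) = 5 - R**2/3 - E*R/3 (W(E, R) = 5 - (R*E + R*R)/3 = 5 - (E*R + R**2)/3 = 5 - (R**2 + E*R)/3 = 5 + (-R**2/3 - E*R/3) = 5 - R**2/3 - E*R/3)
1/(378411 + W(y(S), q(4))) = 1/(378411 + (5 - (2*4)**2/3 - 243/(1/4)*2*4/3)) = 1/(378411 + (5 - 1/3*8**2 - 1/3*243*4*8)) = 1/(378411 + (5 - 1/3*64 - 1/3*972*8)) = 1/(378411 + (5 - 64/3 - 2592)) = 1/(378411 - 7825/3) = 1/(1127408/3) = 3/1127408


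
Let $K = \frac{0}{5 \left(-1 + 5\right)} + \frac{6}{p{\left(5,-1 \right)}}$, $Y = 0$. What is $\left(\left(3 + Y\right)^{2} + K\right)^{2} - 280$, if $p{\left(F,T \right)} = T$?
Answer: $-271$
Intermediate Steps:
$K = -6$ ($K = \frac{0}{5 \left(-1 + 5\right)} + \frac{6}{-1} = \frac{0}{5 \cdot 4} + 6 \left(-1\right) = \frac{0}{20} - 6 = 0 \cdot \frac{1}{20} - 6 = 0 - 6 = -6$)
$\left(\left(3 + Y\right)^{2} + K\right)^{2} - 280 = \left(\left(3 + 0\right)^{2} - 6\right)^{2} - 280 = \left(3^{2} - 6\right)^{2} - 280 = \left(9 - 6\right)^{2} - 280 = 3^{2} - 280 = 9 - 280 = -271$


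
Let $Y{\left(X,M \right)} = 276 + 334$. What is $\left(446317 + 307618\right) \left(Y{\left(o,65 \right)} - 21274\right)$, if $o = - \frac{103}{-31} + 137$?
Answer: $-15579312840$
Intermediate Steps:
$o = \frac{4350}{31}$ ($o = \left(-103\right) \left(- \frac{1}{31}\right) + 137 = \frac{103}{31} + 137 = \frac{4350}{31} \approx 140.32$)
$Y{\left(X,M \right)} = 610$
$\left(446317 + 307618\right) \left(Y{\left(o,65 \right)} - 21274\right) = \left(446317 + 307618\right) \left(610 - 21274\right) = 753935 \left(-20664\right) = -15579312840$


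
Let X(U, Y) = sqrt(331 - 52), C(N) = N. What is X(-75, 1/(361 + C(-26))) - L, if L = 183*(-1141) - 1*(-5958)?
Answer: 202845 + 3*sqrt(31) ≈ 2.0286e+5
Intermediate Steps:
X(U, Y) = 3*sqrt(31) (X(U, Y) = sqrt(279) = 3*sqrt(31))
L = -202845 (L = -208803 + 5958 = -202845)
X(-75, 1/(361 + C(-26))) - L = 3*sqrt(31) - 1*(-202845) = 3*sqrt(31) + 202845 = 202845 + 3*sqrt(31)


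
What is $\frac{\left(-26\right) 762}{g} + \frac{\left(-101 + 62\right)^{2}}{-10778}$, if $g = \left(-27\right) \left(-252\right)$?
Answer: $- \frac{18656885}{6111126} \approx -3.0529$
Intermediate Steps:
$g = 6804$
$\frac{\left(-26\right) 762}{g} + \frac{\left(-101 + 62\right)^{2}}{-10778} = \frac{\left(-26\right) 762}{6804} + \frac{\left(-101 + 62\right)^{2}}{-10778} = \left(-19812\right) \frac{1}{6804} + \left(-39\right)^{2} \left(- \frac{1}{10778}\right) = - \frac{1651}{567} + 1521 \left(- \frac{1}{10778}\right) = - \frac{1651}{567} - \frac{1521}{10778} = - \frac{18656885}{6111126}$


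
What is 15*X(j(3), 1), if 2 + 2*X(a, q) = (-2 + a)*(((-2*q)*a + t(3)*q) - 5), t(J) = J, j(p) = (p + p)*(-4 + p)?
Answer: -615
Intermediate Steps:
j(p) = 2*p*(-4 + p) (j(p) = (2*p)*(-4 + p) = 2*p*(-4 + p))
X(a, q) = -1 + (-2 + a)*(-5 + 3*q - 2*a*q)/2 (X(a, q) = -1 + ((-2 + a)*(((-2*q)*a + 3*q) - 5))/2 = -1 + ((-2 + a)*((-2*a*q + 3*q) - 5))/2 = -1 + ((-2 + a)*((3*q - 2*a*q) - 5))/2 = -1 + ((-2 + a)*(-5 + 3*q - 2*a*q))/2 = -1 + (-2 + a)*(-5 + 3*q - 2*a*q)/2)
15*X(j(3), 1) = 15*(4 - 3*1 - 5*3*(-4 + 3) - 1*1*(2*3*(-4 + 3))**2 + (7/2)*(2*3*(-4 + 3))*1) = 15*(4 - 3 - 5*3*(-1) - 1*1*(2*3*(-1))**2 + (7/2)*(2*3*(-1))*1) = 15*(4 - 3 - 5/2*(-6) - 1*1*(-6)**2 + (7/2)*(-6)*1) = 15*(4 - 3 + 15 - 1*1*36 - 21) = 15*(4 - 3 + 15 - 36 - 21) = 15*(-41) = -615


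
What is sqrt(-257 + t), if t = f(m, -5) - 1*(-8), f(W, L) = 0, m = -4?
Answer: I*sqrt(249) ≈ 15.78*I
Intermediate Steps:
t = 8 (t = 0 - 1*(-8) = 0 + 8 = 8)
sqrt(-257 + t) = sqrt(-257 + 8) = sqrt(-249) = I*sqrt(249)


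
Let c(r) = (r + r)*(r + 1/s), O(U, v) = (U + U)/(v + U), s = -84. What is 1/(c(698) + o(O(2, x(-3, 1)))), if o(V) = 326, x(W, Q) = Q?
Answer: 21/20469065 ≈ 1.0259e-6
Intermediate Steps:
O(U, v) = 2*U/(U + v) (O(U, v) = (2*U)/(U + v) = 2*U/(U + v))
c(r) = 2*r*(-1/84 + r) (c(r) = (r + r)*(r + 1/(-84)) = (2*r)*(r - 1/84) = (2*r)*(-1/84 + r) = 2*r*(-1/84 + r))
1/(c(698) + o(O(2, x(-3, 1)))) = 1/((1/42)*698*(-1 + 84*698) + 326) = 1/((1/42)*698*(-1 + 58632) + 326) = 1/((1/42)*698*58631 + 326) = 1/(20462219/21 + 326) = 1/(20469065/21) = 21/20469065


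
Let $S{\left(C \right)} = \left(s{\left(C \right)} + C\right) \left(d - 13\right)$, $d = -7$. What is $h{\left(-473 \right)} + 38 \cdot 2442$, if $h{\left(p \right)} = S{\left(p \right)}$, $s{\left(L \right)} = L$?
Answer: $111716$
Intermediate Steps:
$S{\left(C \right)} = - 40 C$ ($S{\left(C \right)} = \left(C + C\right) \left(-7 - 13\right) = 2 C \left(-20\right) = - 40 C$)
$h{\left(p \right)} = - 40 p$
$h{\left(-473 \right)} + 38 \cdot 2442 = \left(-40\right) \left(-473\right) + 38 \cdot 2442 = 18920 + 92796 = 111716$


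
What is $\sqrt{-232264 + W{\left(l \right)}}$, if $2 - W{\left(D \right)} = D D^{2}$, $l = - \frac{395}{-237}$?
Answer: $\frac{i \sqrt{18813597}}{9} \approx 481.94 i$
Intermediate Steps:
$l = \frac{5}{3}$ ($l = \left(-395\right) \left(- \frac{1}{237}\right) = \frac{5}{3} \approx 1.6667$)
$W{\left(D \right)} = 2 - D^{3}$ ($W{\left(D \right)} = 2 - D D^{2} = 2 - D^{3}$)
$\sqrt{-232264 + W{\left(l \right)}} = \sqrt{-232264 + \left(2 - \left(\frac{5}{3}\right)^{3}\right)} = \sqrt{-232264 + \left(2 - \frac{125}{27}\right)} = \sqrt{-232264 - \frac{71}{27}} = \sqrt{- \frac{6271199}{27}} = \frac{i \sqrt{18813597}}{9}$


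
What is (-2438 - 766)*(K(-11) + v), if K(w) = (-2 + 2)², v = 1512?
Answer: -4844448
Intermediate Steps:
K(w) = 0 (K(w) = 0² = 0)
(-2438 - 766)*(K(-11) + v) = (-2438 - 766)*(0 + 1512) = -3204*1512 = -4844448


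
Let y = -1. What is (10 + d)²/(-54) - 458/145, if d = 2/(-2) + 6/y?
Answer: -2893/870 ≈ -3.3253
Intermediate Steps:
d = -7 (d = 2/(-2) + 6/(-1) = 2*(-½) + 6*(-1) = -1 - 6 = -7)
(10 + d)²/(-54) - 458/145 = (10 - 7)²/(-54) - 458/145 = 3²*(-1/54) - 458*1/145 = 9*(-1/54) - 458/145 = -⅙ - 458/145 = -2893/870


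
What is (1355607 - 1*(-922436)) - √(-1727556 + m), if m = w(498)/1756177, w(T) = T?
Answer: 2278043 - 7*I*√108735817582346322/1756177 ≈ 2.278e+6 - 1314.4*I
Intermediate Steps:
m = 498/1756177 ≈ 0.00028357
(1355607 - 1*(-922436)) - √(-1727556 + m) = (1355607 - 1*(-922436)) - √(-1727556 + 498/1756177) = (1355607 + 922436) - √(-3033894112914/1756177) = 2278043 - 7*I*√108735817582346322/1756177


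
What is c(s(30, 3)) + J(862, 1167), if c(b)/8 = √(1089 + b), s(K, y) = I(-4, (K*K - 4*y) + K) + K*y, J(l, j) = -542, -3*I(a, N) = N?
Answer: -542 + 24*√97 ≈ -305.63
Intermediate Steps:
I(a, N) = -N/3
s(K, y) = -K/3 - K²/3 + 4*y/3 + K*y (s(K, y) = -((K*K - 4*y) + K)/3 + K*y = -((K² - 4*y) + K)/3 + K*y = -(K + K² - 4*y)/3 + K*y = (-K/3 - K²/3 + 4*y/3) + K*y = -K/3 - K²/3 + 4*y/3 + K*y)
c(b) = 8*√(1089 + b)
c(s(30, 3)) + J(862, 1167) = 8*√(1089 + (-⅓*30 - ⅓*30² + (4/3)*3 + 30*3)) - 542 = 8*√(1089 + (-10 - ⅓*900 + 4 + 90)) - 542 = 8*√(1089 + (-10 - 300 + 4 + 90)) - 542 = 8*√(1089 - 216) - 542 = 8*√873 - 542 = 8*(3*√97) - 542 = 24*√97 - 542 = -542 + 24*√97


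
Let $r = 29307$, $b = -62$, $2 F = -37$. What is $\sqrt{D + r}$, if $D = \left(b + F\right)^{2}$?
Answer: $\frac{\sqrt{143149}}{2} \approx 189.18$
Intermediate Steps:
$F = - \frac{37}{2}$ ($F = \frac{1}{2} \left(-37\right) = - \frac{37}{2} \approx -18.5$)
$D = \frac{25921}{4}$ ($D = \left(-62 - \frac{37}{2}\right)^{2} = \left(- \frac{161}{2}\right)^{2} = \frac{25921}{4} \approx 6480.3$)
$\sqrt{D + r} = \sqrt{\frac{25921}{4} + 29307} = \sqrt{\frac{143149}{4}} = \frac{\sqrt{143149}}{2}$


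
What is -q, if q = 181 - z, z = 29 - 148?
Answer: -300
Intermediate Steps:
z = -119
q = 300 (q = 181 - 1*(-119) = 181 + 119 = 300)
-q = -1*300 = -300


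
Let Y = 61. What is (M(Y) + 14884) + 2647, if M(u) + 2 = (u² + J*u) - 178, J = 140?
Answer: 29612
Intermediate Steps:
M(u) = -180 + u² + 140*u (M(u) = -2 + ((u² + 140*u) - 178) = -2 + (-178 + u² + 140*u) = -180 + u² + 140*u)
(M(Y) + 14884) + 2647 = ((-180 + 61² + 140*61) + 14884) + 2647 = ((-180 + 3721 + 8540) + 14884) + 2647 = (12081 + 14884) + 2647 = 26965 + 2647 = 29612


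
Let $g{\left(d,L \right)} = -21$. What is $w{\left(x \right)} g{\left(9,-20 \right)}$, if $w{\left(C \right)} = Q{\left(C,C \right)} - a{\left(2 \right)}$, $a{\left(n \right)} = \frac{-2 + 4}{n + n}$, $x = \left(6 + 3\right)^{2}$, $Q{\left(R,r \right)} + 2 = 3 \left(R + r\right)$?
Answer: $- \frac{20307}{2} \approx -10154.0$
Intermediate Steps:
$Q{\left(R,r \right)} = -2 + 3 R + 3 r$ ($Q{\left(R,r \right)} = -2 + 3 \left(R + r\right) = -2 + \left(3 R + 3 r\right) = -2 + 3 R + 3 r$)
$x = 81$ ($x = 9^{2} = 81$)
$a{\left(n \right)} = \frac{1}{n}$ ($a{\left(n \right)} = \frac{2}{2 n} = 2 \frac{1}{2 n} = \frac{1}{n}$)
$w{\left(C \right)} = - \frac{5}{2} + 6 C$ ($w{\left(C \right)} = \left(-2 + 3 C + 3 C\right) - \frac{1}{2} = \left(-2 + 6 C\right) - \frac{1}{2} = - \frac{5}{2} + 6 C$)
$w{\left(x \right)} g{\left(9,-20 \right)} = \left(- \frac{5}{2} + 6 \cdot 81\right) \left(-21\right) = \left(- \frac{5}{2} + 486\right) \left(-21\right) = \frac{967}{2} \left(-21\right) = - \frac{20307}{2}$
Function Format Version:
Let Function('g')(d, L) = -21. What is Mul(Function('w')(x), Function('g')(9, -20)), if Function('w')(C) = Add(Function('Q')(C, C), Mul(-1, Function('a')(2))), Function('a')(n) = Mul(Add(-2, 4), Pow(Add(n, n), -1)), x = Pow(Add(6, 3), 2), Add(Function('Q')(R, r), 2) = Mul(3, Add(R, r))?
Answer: Rational(-20307, 2) ≈ -10154.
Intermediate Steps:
Function('Q')(R, r) = Add(-2, Mul(3, R), Mul(3, r)) (Function('Q')(R, r) = Add(-2, Mul(3, Add(R, r))) = Add(-2, Add(Mul(3, R), Mul(3, r))) = Add(-2, Mul(3, R), Mul(3, r)))
x = 81 (x = Pow(9, 2) = 81)
Function('a')(n) = Pow(n, -1) (Function('a')(n) = Mul(2, Pow(Mul(2, n), -1)) = Mul(2, Mul(Rational(1, 2), Pow(n, -1))) = Pow(n, -1))
Function('w')(C) = Add(Rational(-5, 2), Mul(6, C)) (Function('w')(C) = Add(Add(-2, Mul(3, C), Mul(3, C)), Mul(-1, Pow(2, -1))) = Add(Add(-2, Mul(6, C)), Mul(-1, Rational(1, 2))) = Add(Add(-2, Mul(6, C)), Rational(-1, 2)) = Add(Rational(-5, 2), Mul(6, C)))
Mul(Function('w')(x), Function('g')(9, -20)) = Mul(Add(Rational(-5, 2), Mul(6, 81)), -21) = Mul(Add(Rational(-5, 2), 486), -21) = Mul(Rational(967, 2), -21) = Rational(-20307, 2)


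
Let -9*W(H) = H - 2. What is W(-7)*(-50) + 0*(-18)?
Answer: -50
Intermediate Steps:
W(H) = 2/9 - H/9 (W(H) = -(H - 2)/9 = -(-2 + H)/9 = 2/9 - H/9)
W(-7)*(-50) + 0*(-18) = (2/9 - ⅑*(-7))*(-50) + 0*(-18) = (2/9 + 7/9)*(-50) + 0 = 1*(-50) + 0 = -50 + 0 = -50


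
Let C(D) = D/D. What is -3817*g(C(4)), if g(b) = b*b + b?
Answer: -7634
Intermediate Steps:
C(D) = 1
g(b) = b + b**2 (g(b) = b**2 + b = b + b**2)
-3817*g(C(4)) = -3817*(1 + 1) = -3817*2 = -7634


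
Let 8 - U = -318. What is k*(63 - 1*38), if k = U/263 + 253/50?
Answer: 82839/526 ≈ 157.49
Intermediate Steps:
U = 326 (U = 8 - 1*(-318) = 8 + 318 = 326)
k = 82839/13150 (k = 326/263 + 253/50 = 82839/13150 ≈ 6.2995)
k*(63 - 1*38) = 82839*(63 - 1*38)/13150 = 82839*(63 - 38)/13150 = (82839/13150)*25 = 82839/526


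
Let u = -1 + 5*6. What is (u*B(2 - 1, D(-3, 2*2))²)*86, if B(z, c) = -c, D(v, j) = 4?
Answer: 39904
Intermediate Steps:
u = 29 (u = -1 + 30 = 29)
(u*B(2 - 1, D(-3, 2*2))²)*86 = (29*(-1*4)²)*86 = (29*(-4)²)*86 = (29*16)*86 = 464*86 = 39904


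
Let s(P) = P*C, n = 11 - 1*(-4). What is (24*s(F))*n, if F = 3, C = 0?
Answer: 0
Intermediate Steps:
n = 15 (n = 11 + 4 = 15)
s(P) = 0 (s(P) = P*0 = 0)
(24*s(F))*n = (24*0)*15 = 0*15 = 0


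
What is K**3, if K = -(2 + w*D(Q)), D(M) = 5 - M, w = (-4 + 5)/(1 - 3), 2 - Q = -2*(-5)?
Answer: 729/8 ≈ 91.125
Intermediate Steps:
Q = -8 (Q = 2 - (-2)*(-5) = 2 - 1*10 = 2 - 10 = -8)
w = -1/2 (w = 1/(-2) = 1*(-1/2) = -1/2 ≈ -0.50000)
K = 9/2 (K = -(2 - (5 - 1*(-8))/2) = -(2 - (5 + 8)/2) = -(2 - 1/2*13) = -(2 - 13/2) = -1*(-9/2) = 9/2 ≈ 4.5000)
K**3 = (9/2)**3 = 729/8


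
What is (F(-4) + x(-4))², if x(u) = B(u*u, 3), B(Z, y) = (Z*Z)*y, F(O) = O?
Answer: 583696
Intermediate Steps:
B(Z, y) = y*Z² (B(Z, y) = Z²*y = y*Z²)
x(u) = 3*u⁴ (x(u) = 3*(u*u)² = 3*(u²)² = 3*u⁴)
(F(-4) + x(-4))² = (-4 + 3*(-4)⁴)² = (-4 + 3*256)² = (-4 + 768)² = 764² = 583696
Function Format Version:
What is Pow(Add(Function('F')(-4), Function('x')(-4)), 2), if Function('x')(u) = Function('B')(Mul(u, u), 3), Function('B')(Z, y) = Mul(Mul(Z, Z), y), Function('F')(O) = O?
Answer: 583696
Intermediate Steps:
Function('B')(Z, y) = Mul(y, Pow(Z, 2)) (Function('B')(Z, y) = Mul(Pow(Z, 2), y) = Mul(y, Pow(Z, 2)))
Function('x')(u) = Mul(3, Pow(u, 4)) (Function('x')(u) = Mul(3, Pow(Mul(u, u), 2)) = Mul(3, Pow(Pow(u, 2), 2)) = Mul(3, Pow(u, 4)))
Pow(Add(Function('F')(-4), Function('x')(-4)), 2) = Pow(Add(-4, Mul(3, Pow(-4, 4))), 2) = Pow(Add(-4, Mul(3, 256)), 2) = Pow(Add(-4, 768), 2) = Pow(764, 2) = 583696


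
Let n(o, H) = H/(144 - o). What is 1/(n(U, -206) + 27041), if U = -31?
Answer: 175/4731969 ≈ 3.6982e-5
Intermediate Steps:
1/(n(U, -206) + 27041) = 1/(-1*(-206)/(-144 - 31) + 27041) = 1/(-1*(-206)/(-175) + 27041) = 1/(-1*(-206)*(-1/175) + 27041) = 1/(-206/175 + 27041) = 1/(4731969/175) = 175/4731969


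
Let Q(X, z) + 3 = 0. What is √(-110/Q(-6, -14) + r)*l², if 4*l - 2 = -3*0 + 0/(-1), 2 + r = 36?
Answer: √159/6 ≈ 2.1016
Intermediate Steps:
r = 34 (r = -2 + 36 = 34)
Q(X, z) = -3 (Q(X, z) = -3 + 0 = -3)
l = ½ (l = ½ + (-3*0 + 0/(-1))/4 = ½ + (0 + 0*(-1))/4 = ½ + (0 + 0)/4 = ½ + (¼)*0 = ½ + 0 = ½ ≈ 0.50000)
√(-110/Q(-6, -14) + r)*l² = √(-110/(-3) + 34)*(½)² = √(-110*(-⅓) + 34)*(¼) = √(110/3 + 34)*(¼) = √(212/3)*(¼) = (2*√159/3)*(¼) = √159/6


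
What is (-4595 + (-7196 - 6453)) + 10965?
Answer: -7279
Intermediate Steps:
(-4595 + (-7196 - 6453)) + 10965 = (-4595 - 13649) + 10965 = -18244 + 10965 = -7279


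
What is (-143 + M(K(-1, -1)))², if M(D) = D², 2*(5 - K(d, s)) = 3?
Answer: 273529/16 ≈ 17096.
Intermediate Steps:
K(d, s) = 7/2 (K(d, s) = 5 - ½*3 = 5 - 3/2 = 7/2)
(-143 + M(K(-1, -1)))² = (-143 + (7/2)²)² = (-143 + 49/4)² = (-523/4)² = 273529/16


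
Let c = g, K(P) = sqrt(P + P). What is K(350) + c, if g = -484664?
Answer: -484664 + 10*sqrt(7) ≈ -4.8464e+5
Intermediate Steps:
K(P) = sqrt(2)*sqrt(P) (K(P) = sqrt(2*P) = sqrt(2)*sqrt(P))
c = -484664
K(350) + c = sqrt(2)*sqrt(350) - 484664 = sqrt(2)*(5*sqrt(14)) - 484664 = 10*sqrt(7) - 484664 = -484664 + 10*sqrt(7)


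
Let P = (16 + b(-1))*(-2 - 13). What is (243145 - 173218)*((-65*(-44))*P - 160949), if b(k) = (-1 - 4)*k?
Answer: -74251915023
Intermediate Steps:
b(k) = -5*k
P = -315 (P = (16 - 5*(-1))*(-2 - 13) = (16 + 5)*(-15) = 21*(-15) = -315)
(243145 - 173218)*((-65*(-44))*P - 160949) = (243145 - 173218)*(-65*(-44)*(-315) - 160949) = 69927*(2860*(-315) - 160949) = 69927*(-900900 - 160949) = 69927*(-1061849) = -74251915023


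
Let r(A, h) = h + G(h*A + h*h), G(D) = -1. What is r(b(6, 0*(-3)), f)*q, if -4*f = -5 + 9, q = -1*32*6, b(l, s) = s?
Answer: 384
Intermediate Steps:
q = -192 (q = -32*6 = -192)
f = -1 (f = -(-5 + 9)/4 = -1/4*4 = -1)
r(A, h) = -1 + h (r(A, h) = h - 1 = -1 + h)
r(b(6, 0*(-3)), f)*q = (-1 - 1)*(-192) = -2*(-192) = 384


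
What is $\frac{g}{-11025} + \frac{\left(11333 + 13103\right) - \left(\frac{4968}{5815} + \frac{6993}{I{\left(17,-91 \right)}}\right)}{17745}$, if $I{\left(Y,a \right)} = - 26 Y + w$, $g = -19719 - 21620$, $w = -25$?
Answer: $\frac{1037747116522}{202391325045} \approx 5.1274$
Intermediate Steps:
$g = -41339$
$I{\left(Y,a \right)} = -25 - 26 Y$ ($I{\left(Y,a \right)} = - 26 Y - 25 = -25 - 26 Y$)
$\frac{g}{-11025} + \frac{\left(11333 + 13103\right) - \left(\frac{4968}{5815} + \frac{6993}{I{\left(17,-91 \right)}}\right)}{17745} = - \frac{41339}{-11025} + \frac{\left(11333 + 13103\right) - \left(\frac{4968}{5815} + \frac{6993}{-25 - 442}\right)}{17745} = \left(-41339\right) \left(- \frac{1}{11025}\right) + \left(24436 - \left(\frac{4968}{5815} + \frac{6993}{-25 - 442}\right)\right) \frac{1}{17745} = \frac{41339}{11025} + \left(24436 - \left(\frac{4968}{5815} + \frac{6993}{-467}\right)\right) \frac{1}{17745} = \frac{41339}{11025} + \left(24436 - - \frac{38344239}{2715605}\right) \frac{1}{17745} = \frac{41339}{11025} + \left(24436 + \left(- \frac{4968}{5815} + \frac{6993}{467}\right)\right) \frac{1}{17745} = \frac{41339}{11025} + \left(24436 + \frac{38344239}{2715605}\right) \frac{1}{17745} = \frac{41339}{11025} + \frac{66396868019}{2715605} \cdot \frac{1}{17745} = \frac{41339}{11025} + \frac{66396868019}{48188410725} = \frac{1037747116522}{202391325045}$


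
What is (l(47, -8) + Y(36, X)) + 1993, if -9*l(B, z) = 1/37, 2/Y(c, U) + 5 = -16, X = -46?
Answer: 4645454/2331 ≈ 1992.9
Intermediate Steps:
Y(c, U) = -2/21 (Y(c, U) = 2/(-5 - 16) = 2/(-21) = 2*(-1/21) = -2/21)
l(B, z) = -1/333 (l(B, z) = -⅑/37 = -⅑*1/37 = -1/333)
(l(47, -8) + Y(36, X)) + 1993 = (-1/333 - 2/21) + 1993 = -229/2331 + 1993 = 4645454/2331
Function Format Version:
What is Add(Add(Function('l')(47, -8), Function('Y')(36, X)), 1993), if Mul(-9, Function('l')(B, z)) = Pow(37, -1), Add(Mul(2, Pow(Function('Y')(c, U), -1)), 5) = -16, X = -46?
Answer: Rational(4645454, 2331) ≈ 1992.9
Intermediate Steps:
Function('Y')(c, U) = Rational(-2, 21) (Function('Y')(c, U) = Mul(2, Pow(Add(-5, -16), -1)) = Mul(2, Pow(-21, -1)) = Mul(2, Rational(-1, 21)) = Rational(-2, 21))
Function('l')(B, z) = Rational(-1, 333) (Function('l')(B, z) = Mul(Rational(-1, 9), Pow(37, -1)) = Mul(Rational(-1, 9), Rational(1, 37)) = Rational(-1, 333))
Add(Add(Function('l')(47, -8), Function('Y')(36, X)), 1993) = Add(Add(Rational(-1, 333), Rational(-2, 21)), 1993) = Add(Rational(-229, 2331), 1993) = Rational(4645454, 2331)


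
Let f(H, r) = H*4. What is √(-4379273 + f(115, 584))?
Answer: I*√4378813 ≈ 2092.6*I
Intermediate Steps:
f(H, r) = 4*H
√(-4379273 + f(115, 584)) = √(-4379273 + 4*115) = √(-4379273 + 460) = √(-4378813) = I*√4378813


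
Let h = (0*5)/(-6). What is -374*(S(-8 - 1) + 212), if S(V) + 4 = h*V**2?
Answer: -77792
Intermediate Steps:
h = 0 (h = 0*(-1/6) = 0)
S(V) = -4 (S(V) = -4 + 0*V**2 = -4 + 0 = -4)
-374*(S(-8 - 1) + 212) = -374*(-4 + 212) = -374*208 = -77792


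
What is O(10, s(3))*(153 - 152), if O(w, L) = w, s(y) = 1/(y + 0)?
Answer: 10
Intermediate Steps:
s(y) = 1/y
O(10, s(3))*(153 - 152) = 10*(153 - 152) = 10*1 = 10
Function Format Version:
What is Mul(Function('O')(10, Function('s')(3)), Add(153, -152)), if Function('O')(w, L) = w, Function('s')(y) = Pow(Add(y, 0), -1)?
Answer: 10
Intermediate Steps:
Function('s')(y) = Pow(y, -1)
Mul(Function('O')(10, Function('s')(3)), Add(153, -152)) = Mul(10, Add(153, -152)) = Mul(10, 1) = 10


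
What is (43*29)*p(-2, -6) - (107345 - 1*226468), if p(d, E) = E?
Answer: 111641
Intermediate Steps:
(43*29)*p(-2, -6) - (107345 - 1*226468) = (43*29)*(-6) - (107345 - 1*226468) = 1247*(-6) - (107345 - 226468) = -7482 - 1*(-119123) = -7482 + 119123 = 111641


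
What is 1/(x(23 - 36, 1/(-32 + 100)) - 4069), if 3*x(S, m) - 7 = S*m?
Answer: -204/829613 ≈ -0.00024590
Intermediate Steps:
x(S, m) = 7/3 + S*m/3 (x(S, m) = 7/3 + (S*m)/3 = 7/3 + S*m/3)
1/(x(23 - 36, 1/(-32 + 100)) - 4069) = 1/((7/3 + (23 - 36)/(3*(-32 + 100))) - 4069) = 1/((7/3 + (⅓)*(-13)/68) - 4069) = 1/((7/3 + (⅓)*(-13)*(1/68)) - 4069) = 1/((7/3 - 13/204) - 4069) = 1/(463/204 - 4069) = 1/(-829613/204) = -204/829613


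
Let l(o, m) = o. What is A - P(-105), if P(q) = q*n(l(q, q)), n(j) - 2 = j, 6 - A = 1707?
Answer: -12516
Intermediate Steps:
A = -1701 (A = 6 - 1*1707 = 6 - 1707 = -1701)
n(j) = 2 + j
P(q) = q*(2 + q)
A - P(-105) = -1701 - (-105)*(2 - 105) = -1701 - (-105)*(-103) = -1701 - 1*10815 = -1701 - 10815 = -12516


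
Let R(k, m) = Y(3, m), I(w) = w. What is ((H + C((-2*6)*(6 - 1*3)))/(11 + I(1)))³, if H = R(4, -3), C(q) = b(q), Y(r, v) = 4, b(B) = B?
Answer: -512/27 ≈ -18.963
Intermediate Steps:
C(q) = q
R(k, m) = 4
H = 4
((H + C((-2*6)*(6 - 1*3)))/(11 + I(1)))³ = ((4 + (-2*6)*(6 - 1*3))/(11 + 1))³ = ((4 - 12*(6 - 3))/12)³ = ((4 - 12*3)*(1/12))³ = ((4 - 36)*(1/12))³ = (-32*1/12)³ = (-8/3)³ = -512/27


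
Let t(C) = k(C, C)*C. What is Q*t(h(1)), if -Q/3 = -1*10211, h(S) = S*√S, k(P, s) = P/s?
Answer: 30633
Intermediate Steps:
h(S) = S^(3/2)
t(C) = C (t(C) = (C/C)*C = 1*C = C)
Q = 30633 (Q = -(-3)*10211 = -3*(-10211) = 30633)
Q*t(h(1)) = 30633*1^(3/2) = 30633*1 = 30633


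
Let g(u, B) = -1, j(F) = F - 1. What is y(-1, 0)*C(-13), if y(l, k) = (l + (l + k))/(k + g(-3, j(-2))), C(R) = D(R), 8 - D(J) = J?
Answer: 42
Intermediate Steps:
D(J) = 8 - J
C(R) = 8 - R
j(F) = -1 + F
y(l, k) = (k + 2*l)/(-1 + k) (y(l, k) = (l + (l + k))/(k - 1) = (l + (k + l))/(-1 + k) = (k + 2*l)/(-1 + k))
y(-1, 0)*C(-13) = ((0 + 2*(-1))/(-1 + 0))*(8 - 1*(-13)) = ((0 - 2)/(-1))*(8 + 13) = -1*(-2)*21 = 2*21 = 42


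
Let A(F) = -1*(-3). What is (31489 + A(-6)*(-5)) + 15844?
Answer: 47318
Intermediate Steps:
A(F) = 3
(31489 + A(-6)*(-5)) + 15844 = (31489 + 3*(-5)) + 15844 = (31489 - 15) + 15844 = 31474 + 15844 = 47318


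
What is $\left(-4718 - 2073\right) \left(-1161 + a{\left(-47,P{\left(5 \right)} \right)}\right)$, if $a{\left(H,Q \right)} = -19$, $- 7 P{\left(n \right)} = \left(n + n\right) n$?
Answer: $8013380$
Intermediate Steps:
$P{\left(n \right)} = - \frac{2 n^{2}}{7}$ ($P{\left(n \right)} = - \frac{\left(n + n\right) n}{7} = - \frac{2 n n}{7} = - \frac{2 n^{2}}{7}$)
$\left(-4718 - 2073\right) \left(-1161 + a{\left(-47,P{\left(5 \right)} \right)}\right) = \left(-4718 - 2073\right) \left(-1161 - 19\right) = \left(-6791\right) \left(-1180\right) = 8013380$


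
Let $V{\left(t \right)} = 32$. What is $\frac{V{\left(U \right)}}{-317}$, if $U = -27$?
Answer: $- \frac{32}{317} \approx -0.10095$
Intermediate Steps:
$\frac{V{\left(U \right)}}{-317} = \frac{32}{-317} = 32 \left(- \frac{1}{317}\right) = - \frac{32}{317}$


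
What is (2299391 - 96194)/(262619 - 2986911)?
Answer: -2203197/2724292 ≈ -0.80872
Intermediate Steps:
(2299391 - 96194)/(262619 - 2986911) = 2203197/(-2724292) = 2203197*(-1/2724292) = -2203197/2724292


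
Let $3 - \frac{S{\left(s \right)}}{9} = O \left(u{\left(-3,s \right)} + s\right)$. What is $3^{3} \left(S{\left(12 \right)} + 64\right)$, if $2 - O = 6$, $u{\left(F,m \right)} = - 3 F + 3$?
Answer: $25785$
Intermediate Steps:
$u{\left(F,m \right)} = 3 - 3 F$
$O = -4$ ($O = 2 - 6 = -4$)
$S{\left(s \right)} = 459 + 36 s$ ($S{\left(s \right)} = 27 - 9 \left(- 4 \left(\left(3 - -9\right) + s\right)\right) = 27 - 9 \left(- 4 \left(\left(3 + 9\right) + s\right)\right) = 27 - 9 \left(- 4 \left(12 + s\right)\right) = 27 - 9 \left(-48 - 4 s\right) = 27 + \left(432 + 36 s\right) = 459 + 36 s$)
$3^{3} \left(S{\left(12 \right)} + 64\right) = 3^{3} \left(\left(459 + 36 \cdot 12\right) + 64\right) = 27 \left(\left(459 + 432\right) + 64\right) = 27 \left(891 + 64\right) = 27 \cdot 955 = 25785$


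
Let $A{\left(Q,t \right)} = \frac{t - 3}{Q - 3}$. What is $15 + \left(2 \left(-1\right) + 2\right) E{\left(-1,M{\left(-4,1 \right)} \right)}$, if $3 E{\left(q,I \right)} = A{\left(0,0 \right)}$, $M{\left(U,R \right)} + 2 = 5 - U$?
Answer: $15$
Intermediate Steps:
$M{\left(U,R \right)} = 3 - U$ ($M{\left(U,R \right)} = -2 - \left(-5 + U\right) = 3 - U$)
$A{\left(Q,t \right)} = \frac{-3 + t}{-3 + Q}$
$E{\left(q,I \right)} = \frac{1}{3}$ ($E{\left(q,I \right)} = \frac{\frac{1}{-3 + 0} \left(-3 + 0\right)}{3} = \frac{\frac{1}{-3} \left(-3\right)}{3} = \frac{\left(- \frac{1}{3}\right) \left(-3\right)}{3} = \frac{1}{3} \cdot 1 = \frac{1}{3}$)
$15 + \left(2 \left(-1\right) + 2\right) E{\left(-1,M{\left(-4,1 \right)} \right)} = 15 + \left(2 \left(-1\right) + 2\right) \frac{1}{3} = 15 + \left(-2 + 2\right) \frac{1}{3} = 15 + 0 \cdot \frac{1}{3} = 15 + 0 = 15$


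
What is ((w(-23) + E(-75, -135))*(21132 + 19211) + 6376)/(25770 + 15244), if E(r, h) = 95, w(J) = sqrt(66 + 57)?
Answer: 3838961/41014 + 40343*sqrt(123)/41014 ≈ 104.51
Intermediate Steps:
w(J) = sqrt(123)
((w(-23) + E(-75, -135))*(21132 + 19211) + 6376)/(25770 + 15244) = ((sqrt(123) + 95)*(21132 + 19211) + 6376)/(25770 + 15244) = ((95 + sqrt(123))*40343 + 6376)/41014 = ((3832585 + 40343*sqrt(123)) + 6376)*(1/41014) = (3838961 + 40343*sqrt(123))*(1/41014) = 3838961/41014 + 40343*sqrt(123)/41014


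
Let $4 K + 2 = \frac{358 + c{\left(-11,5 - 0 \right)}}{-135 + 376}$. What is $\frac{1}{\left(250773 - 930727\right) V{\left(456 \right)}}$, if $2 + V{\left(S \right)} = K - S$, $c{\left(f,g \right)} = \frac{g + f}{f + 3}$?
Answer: $\frac{1928}{600583309557} \approx 3.2102 \cdot 10^{-9}$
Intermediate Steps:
$c{\left(f,g \right)} = \frac{f + g}{3 + f}$
$K = - \frac{493}{3856}$ ($K = - \frac{1}{2} + \frac{\left(358 + \frac{-11 + \left(5 - 0\right)}{3 - 11}\right) \frac{1}{-135 + 376}}{4} = - \frac{1}{2} + \frac{\left(358 + \frac{-11 + \left(5 + 0\right)}{-8}\right) \frac{1}{241}}{4} = - \frac{1}{2} + \frac{\left(358 - \frac{-11 + 5}{8}\right) \frac{1}{241}}{4} = - \frac{1}{2} + \frac{\left(358 - - \frac{3}{4}\right) \frac{1}{241}}{4} = - \frac{1}{2} + \frac{\left(358 + \frac{3}{4}\right) \frac{1}{241}}{4} = - \frac{1}{2} + \frac{\frac{1435}{4} \cdot \frac{1}{241}}{4} = - \frac{1}{2} + \frac{1}{4} \cdot \frac{1435}{964} = - \frac{1}{2} + \frac{1435}{3856} = - \frac{493}{3856} \approx -0.12785$)
$V{\left(S \right)} = - \frac{8205}{3856} - S$ ($V{\left(S \right)} = -2 - \left(\frac{493}{3856} + S\right) = - \frac{8205}{3856} - S$)
$\frac{1}{\left(250773 - 930727\right) V{\left(456 \right)}} = \frac{1}{\left(250773 - 930727\right) \left(- \frac{8205}{3856} - 456\right)} = \frac{1}{\left(-679954\right) \left(- \frac{8205}{3856} - 456\right)} = - \frac{1}{679954 \left(- \frac{1766541}{3856}\right)} = \left(- \frac{1}{679954}\right) \left(- \frac{3856}{1766541}\right) = \frac{1928}{600583309557}$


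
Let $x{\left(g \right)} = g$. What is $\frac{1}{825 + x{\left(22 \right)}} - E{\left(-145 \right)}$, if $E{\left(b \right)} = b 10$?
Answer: $\frac{1228151}{847} \approx 1450.0$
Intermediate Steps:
$E{\left(b \right)} = 10 b$
$\frac{1}{825 + x{\left(22 \right)}} - E{\left(-145 \right)} = \frac{1}{825 + 22} - 10 \left(-145\right) = \frac{1}{847} - -1450 = \frac{1}{847} + 1450 = \frac{1228151}{847}$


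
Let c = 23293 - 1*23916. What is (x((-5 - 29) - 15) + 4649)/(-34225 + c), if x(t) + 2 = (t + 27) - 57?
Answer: -571/4356 ≈ -0.13108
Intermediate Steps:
x(t) = -32 + t (x(t) = -2 + ((t + 27) - 57) = -2 + ((27 + t) - 57) = -2 + (-30 + t) = -32 + t)
c = -623 (c = 23293 - 23916 = -623)
(x((-5 - 29) - 15) + 4649)/(-34225 + c) = ((-32 + ((-5 - 29) - 15)) + 4649)/(-34225 - 623) = ((-32 + (-34 - 15)) + 4649)/(-34848) = ((-32 - 49) + 4649)*(-1/34848) = (-81 + 4649)*(-1/34848) = 4568*(-1/34848) = -571/4356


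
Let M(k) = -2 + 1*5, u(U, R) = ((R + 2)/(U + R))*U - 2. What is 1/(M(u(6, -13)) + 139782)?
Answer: 1/139785 ≈ 7.1538e-6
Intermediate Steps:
u(U, R) = -2 + U*(2 + R)/(R + U) (u(U, R) = ((2 + R)/(R + U))*U - 2 = U*(2 + R)/(R + U) - 2 = -2 + U*(2 + R)/(R + U))
M(k) = 3 (M(k) = -2 + 5 = 3)
1/(M(u(6, -13)) + 139782) = 1/(3 + 139782) = 1/139785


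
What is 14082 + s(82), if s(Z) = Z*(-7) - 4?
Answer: 13504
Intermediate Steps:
s(Z) = -4 - 7*Z (s(Z) = -7*Z - 4 = -4 - 7*Z)
14082 + s(82) = 14082 + (-4 - 7*82) = 14082 + (-4 - 574) = 14082 - 578 = 13504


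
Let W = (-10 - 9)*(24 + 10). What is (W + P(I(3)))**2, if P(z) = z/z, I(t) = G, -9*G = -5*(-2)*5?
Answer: 416025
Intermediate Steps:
G = -50/9 (G = -(-5*(-2))*5/9 = -10*5/9 = -1/9*50 = -50/9 ≈ -5.5556)
I(t) = -50/9
P(z) = 1
W = -646 (W = -19*34 = -646)
(W + P(I(3)))**2 = (-646 + 1)**2 = (-645)**2 = 416025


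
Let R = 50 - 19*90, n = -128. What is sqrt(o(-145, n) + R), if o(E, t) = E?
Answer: 19*I*sqrt(5) ≈ 42.485*I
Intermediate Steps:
R = -1660 (R = 50 - 1710 = -1660)
sqrt(o(-145, n) + R) = sqrt(-145 - 1660) = sqrt(-1805) = 19*I*sqrt(5)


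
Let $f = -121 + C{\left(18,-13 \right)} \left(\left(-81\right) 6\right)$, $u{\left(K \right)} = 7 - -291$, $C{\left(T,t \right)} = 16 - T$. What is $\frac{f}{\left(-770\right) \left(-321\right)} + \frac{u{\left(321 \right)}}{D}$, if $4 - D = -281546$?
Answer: $\frac{3480619}{773230150} \approx 0.0045014$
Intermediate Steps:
$u{\left(K \right)} = 298$ ($u{\left(K \right)} = 7 + 291 = 298$)
$D = 281550$ ($D = 4 - -281546 = 4 + 281546 = 281550$)
$f = 851$ ($f = -121 + \left(16 - 18\right) \left(\left(-81\right) 6\right) = -121 + \left(16 - 18\right) \left(-486\right) = -121 - -972 = -121 + 972 = 851$)
$\frac{f}{\left(-770\right) \left(-321\right)} + \frac{u{\left(321 \right)}}{D} = \frac{851}{\left(-770\right) \left(-321\right)} + \frac{298}{281550} = \frac{851}{247170} + 298 \cdot \frac{1}{281550} = 851 \cdot \frac{1}{247170} + \frac{149}{140775} = \frac{851}{247170} + \frac{149}{140775} = \frac{3480619}{773230150}$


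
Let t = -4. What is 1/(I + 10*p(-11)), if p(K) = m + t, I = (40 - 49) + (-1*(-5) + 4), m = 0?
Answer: -1/40 ≈ -0.025000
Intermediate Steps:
I = 0 (I = -9 + (5 + 4) = -9 + 9 = 0)
p(K) = -4 (p(K) = 0 - 4 = -4)
1/(I + 10*p(-11)) = 1/(0 + 10*(-4)) = 1/(0 - 40) = 1/(-40) = -1/40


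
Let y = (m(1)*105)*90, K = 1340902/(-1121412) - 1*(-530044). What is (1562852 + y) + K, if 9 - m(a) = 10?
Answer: 1168200002425/560706 ≈ 2.0834e+6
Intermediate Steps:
m(a) = -1 (m(a) = 9 - 1*10 = 9 - 10 = -1)
K = 297198180613/560706 (K = 1340902*(-1/1121412) + 530044 = -670451/560706 + 530044 = 297198180613/560706 ≈ 5.3004e+5)
y = -9450 (y = -1*105*90 = -105*90 = -9450)
(1562852 + y) + K = (1562852 - 9450) + 297198180613/560706 = 1553402 + 297198180613/560706 = 1168200002425/560706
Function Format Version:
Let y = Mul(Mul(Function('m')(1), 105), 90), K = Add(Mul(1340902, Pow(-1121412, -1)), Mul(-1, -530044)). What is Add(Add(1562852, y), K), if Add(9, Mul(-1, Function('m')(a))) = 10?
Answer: Rational(1168200002425, 560706) ≈ 2.0834e+6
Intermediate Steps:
Function('m')(a) = -1 (Function('m')(a) = Add(9, Mul(-1, 10)) = Add(9, -10) = -1)
K = Rational(297198180613, 560706) (K = Add(Mul(1340902, Rational(-1, 1121412)), 530044) = Add(Rational(-670451, 560706), 530044) = Rational(297198180613, 560706) ≈ 5.3004e+5)
y = -9450 (y = Mul(Mul(-1, 105), 90) = Mul(-105, 90) = -9450)
Add(Add(1562852, y), K) = Add(Add(1562852, -9450), Rational(297198180613, 560706)) = Add(1553402, Rational(297198180613, 560706)) = Rational(1168200002425, 560706)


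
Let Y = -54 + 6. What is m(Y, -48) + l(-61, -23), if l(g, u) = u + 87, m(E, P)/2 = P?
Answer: -32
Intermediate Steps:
Y = -48
m(E, P) = 2*P
l(g, u) = 87 + u
m(Y, -48) + l(-61, -23) = 2*(-48) + (87 - 23) = -96 + 64 = -32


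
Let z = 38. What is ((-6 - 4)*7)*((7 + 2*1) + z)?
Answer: -3290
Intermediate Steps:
((-6 - 4)*7)*((7 + 2*1) + z) = ((-6 - 4)*7)*((7 + 2*1) + 38) = (-10*7)*((7 + 2) + 38) = -70*(9 + 38) = -70*47 = -3290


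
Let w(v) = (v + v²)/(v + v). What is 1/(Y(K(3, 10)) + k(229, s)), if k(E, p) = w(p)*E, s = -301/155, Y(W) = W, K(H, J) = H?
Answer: -155/16252 ≈ -0.0095373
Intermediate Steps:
w(v) = (v + v²)/(2*v) (w(v) = (v + v²)/((2*v)) = (v + v²)*(1/(2*v)) = (v + v²)/(2*v))
s = -301/155 (s = -301*1/155 = -301/155 ≈ -1.9419)
k(E, p) = E*(½ + p/2) (k(E, p) = (½ + p/2)*E = E*(½ + p/2))
1/(Y(K(3, 10)) + k(229, s)) = 1/(3 + (½)*229*(1 - 301/155)) = 1/(3 + (½)*229*(-146/155)) = 1/(3 - 16717/155) = 1/(-16252/155) = -155/16252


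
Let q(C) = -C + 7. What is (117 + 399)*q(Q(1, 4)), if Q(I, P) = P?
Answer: 1548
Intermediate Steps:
q(C) = 7 - C
(117 + 399)*q(Q(1, 4)) = (117 + 399)*(7 - 1*4) = 516*(7 - 4) = 516*3 = 1548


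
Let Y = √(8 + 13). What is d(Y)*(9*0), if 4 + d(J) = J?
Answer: 0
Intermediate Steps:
Y = √21 ≈ 4.5826
d(J) = -4 + J
d(Y)*(9*0) = (-4 + √21)*(9*0) = (-4 + √21)*0 = 0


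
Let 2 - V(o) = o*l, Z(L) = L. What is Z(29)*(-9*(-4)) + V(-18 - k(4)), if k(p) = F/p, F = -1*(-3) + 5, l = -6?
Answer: 926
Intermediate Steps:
F = 8 (F = 3 + 5 = 8)
k(p) = 8/p
V(o) = 2 + 6*o (V(o) = 2 - o*(-6) = 2 - (-6)*o = 2 + 6*o)
Z(29)*(-9*(-4)) + V(-18 - k(4)) = 29*(-9*(-4)) + (2 + 6*(-18 - 8/4)) = 29*36 + (2 + 6*(-18 - 8/4)) = 1044 + (2 + 6*(-18 - 1*2)) = 1044 + (2 + 6*(-18 - 2)) = 1044 + (2 + 6*(-20)) = 1044 + (2 - 120) = 1044 - 118 = 926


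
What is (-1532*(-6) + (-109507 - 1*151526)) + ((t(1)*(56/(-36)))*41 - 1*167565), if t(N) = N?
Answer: -3775228/9 ≈ -4.1947e+5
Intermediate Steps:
(-1532*(-6) + (-109507 - 1*151526)) + ((t(1)*(56/(-36)))*41 - 1*167565) = (-1532*(-6) + (-109507 - 1*151526)) + ((1*(56/(-36)))*41 - 1*167565) = (9192 + (-109507 - 151526)) + ((1*(56*(-1/36)))*41 - 167565) = (9192 - 261033) + ((1*(-14/9))*41 - 167565) = -251841 + (-14/9*41 - 167565) = -251841 + (-574/9 - 167565) = -251841 - 1508659/9 = -3775228/9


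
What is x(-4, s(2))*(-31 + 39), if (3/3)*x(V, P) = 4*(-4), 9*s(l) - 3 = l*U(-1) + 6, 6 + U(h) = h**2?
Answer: -128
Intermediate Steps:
U(h) = -6 + h**2
s(l) = 1 - 5*l/9 (s(l) = 1/3 + (l*(-6 + (-1)**2) + 6)/9 = 1/3 + (l*(-6 + 1) + 6)/9 = 1/3 + (l*(-5) + 6)/9 = 1/3 + (-5*l + 6)/9 = 1/3 + (6 - 5*l)/9 = 1/3 + (2/3 - 5*l/9) = 1 - 5*l/9)
x(V, P) = -16 (x(V, P) = 4*(-4) = -16)
x(-4, s(2))*(-31 + 39) = -16*(-31 + 39) = -16*8 = -128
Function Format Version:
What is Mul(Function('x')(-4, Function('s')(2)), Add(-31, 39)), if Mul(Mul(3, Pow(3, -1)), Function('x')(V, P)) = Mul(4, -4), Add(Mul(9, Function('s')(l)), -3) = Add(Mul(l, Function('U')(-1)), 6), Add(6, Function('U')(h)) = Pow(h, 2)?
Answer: -128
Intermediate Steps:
Function('U')(h) = Add(-6, Pow(h, 2))
Function('s')(l) = Add(1, Mul(Rational(-5, 9), l)) (Function('s')(l) = Add(Rational(1, 3), Mul(Rational(1, 9), Add(Mul(l, Add(-6, Pow(-1, 2))), 6))) = Add(Rational(1, 3), Mul(Rational(1, 9), Add(Mul(l, Add(-6, 1)), 6))) = Add(Rational(1, 3), Mul(Rational(1, 9), Add(Mul(l, -5), 6))) = Add(Rational(1, 3), Mul(Rational(1, 9), Add(Mul(-5, l), 6))) = Add(Rational(1, 3), Mul(Rational(1, 9), Add(6, Mul(-5, l)))) = Add(Rational(1, 3), Add(Rational(2, 3), Mul(Rational(-5, 9), l))) = Add(1, Mul(Rational(-5, 9), l)))
Function('x')(V, P) = -16 (Function('x')(V, P) = Mul(4, -4) = -16)
Mul(Function('x')(-4, Function('s')(2)), Add(-31, 39)) = Mul(-16, Add(-31, 39)) = Mul(-16, 8) = -128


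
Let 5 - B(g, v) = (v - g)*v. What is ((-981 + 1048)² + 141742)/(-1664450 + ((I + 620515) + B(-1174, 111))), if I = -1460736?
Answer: -146231/2647301 ≈ -0.055238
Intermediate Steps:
B(g, v) = 5 - v*(v - g) (B(g, v) = 5 - (v - g)*v = 5 - v*(v - g))
((-981 + 1048)² + 141742)/(-1664450 + ((I + 620515) + B(-1174, 111))) = ((-981 + 1048)² + 141742)/(-1664450 + ((-1460736 + 620515) + (5 - 1*111² - 1174*111))) = (67² + 141742)/(-1664450 + (-840221 + (5 - 1*12321 - 130314))) = (4489 + 141742)/(-1664450 + (-840221 + (5 - 12321 - 130314))) = 146231/(-1664450 + (-840221 - 142630)) = 146231/(-1664450 - 982851) = 146231/(-2647301) = 146231*(-1/2647301) = -146231/2647301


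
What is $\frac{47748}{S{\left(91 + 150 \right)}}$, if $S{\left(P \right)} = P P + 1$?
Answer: $\frac{23874}{29041} \approx 0.82208$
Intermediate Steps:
$S{\left(P \right)} = 1 + P^{2}$ ($S{\left(P \right)} = P^{2} + 1 = 1 + P^{2}$)
$\frac{47748}{S{\left(91 + 150 \right)}} = \frac{47748}{1 + \left(91 + 150\right)^{2}} = \frac{47748}{1 + 241^{2}} = \frac{47748}{1 + 58081} = \frac{47748}{58082} = 47748 \cdot \frac{1}{58082} = \frac{23874}{29041}$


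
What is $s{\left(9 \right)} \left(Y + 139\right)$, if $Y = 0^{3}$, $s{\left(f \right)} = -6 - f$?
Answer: $-2085$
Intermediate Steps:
$Y = 0$
$s{\left(9 \right)} \left(Y + 139\right) = \left(-6 - 9\right) \left(0 + 139\right) = \left(-6 - 9\right) 139 = \left(-15\right) 139 = -2085$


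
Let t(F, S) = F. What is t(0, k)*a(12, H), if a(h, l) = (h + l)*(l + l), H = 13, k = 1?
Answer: 0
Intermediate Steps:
a(h, l) = 2*l*(h + l) (a(h, l) = (h + l)*(2*l) = 2*l*(h + l))
t(0, k)*a(12, H) = 0*(2*13*(12 + 13)) = 0*(2*13*25) = 0*650 = 0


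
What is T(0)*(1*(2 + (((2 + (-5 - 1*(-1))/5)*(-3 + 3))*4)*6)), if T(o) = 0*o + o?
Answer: 0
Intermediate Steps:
T(o) = o (T(o) = 0 + o = o)
T(0)*(1*(2 + (((2 + (-5 - 1*(-1))/5)*(-3 + 3))*4)*6)) = 0*(1*(2 + (((2 + (-5 - 1*(-1))/5)*(-3 + 3))*4)*6)) = 0*(1*(2 + (((2 + (-5 + 1)*(⅕))*0)*4)*6)) = 0*(1*(2 + (((2 - 4*⅕)*0)*4)*6)) = 0*(1*(2 + (((2 - ⅘)*0)*4)*6)) = 0*(1*(2 + (((6/5)*0)*4)*6)) = 0*(1*(2 + (0*4)*6)) = 0*(1*(2 + 0*6)) = 0*(1*(2 + 0)) = 0*(1*2) = 0*2 = 0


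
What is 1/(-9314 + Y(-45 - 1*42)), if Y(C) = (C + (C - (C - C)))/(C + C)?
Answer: -1/9313 ≈ -0.00010738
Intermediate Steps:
Y(C) = 1 (Y(C) = (C + (C - 1*0))/((2*C)) = (C + (C + 0))*(1/(2*C)) = (C + C)*(1/(2*C)) = (2*C)*(1/(2*C)) = 1)
1/(-9314 + Y(-45 - 1*42)) = 1/(-9314 + 1) = 1/(-9313) = -1/9313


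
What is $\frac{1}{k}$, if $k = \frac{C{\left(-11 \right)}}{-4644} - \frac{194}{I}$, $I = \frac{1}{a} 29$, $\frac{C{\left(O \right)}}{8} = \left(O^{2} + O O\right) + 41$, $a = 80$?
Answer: $- \frac{33669}{18035134} \approx -0.0018669$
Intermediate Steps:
$C{\left(O \right)} = 328 + 16 O^{2}$ ($C{\left(O \right)} = 8 \left(\left(O^{2} + O O\right) + 41\right) = 8 \left(\left(O^{2} + O^{2}\right) + 41\right) = 8 \left(2 O^{2} + 41\right) = 8 \left(41 + 2 O^{2}\right) = 328 + 16 O^{2}$)
$I = \frac{29}{80}$ ($I = \frac{1}{80} \cdot 29 = \frac{29}{80} \approx 0.3625$)
$k = - \frac{18035134}{33669}$ ($k = \frac{328 + 16 \left(-11\right)^{2}}{-4644} - \frac{194}{\frac{29}{80}} = \left(328 + 16 \cdot 121\right) \left(- \frac{1}{4644}\right) - \frac{15520}{29} = \left(328 + 1936\right) \left(- \frac{1}{4644}\right) - \frac{15520}{29} = 2264 \left(- \frac{1}{4644}\right) - \frac{15520}{29} = - \frac{566}{1161} - \frac{15520}{29} = - \frac{18035134}{33669} \approx -535.66$)
$\frac{1}{k} = \frac{1}{- \frac{18035134}{33669}} = - \frac{33669}{18035134}$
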